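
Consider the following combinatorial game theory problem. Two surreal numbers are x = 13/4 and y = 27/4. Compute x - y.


x = 13/4, y = 27/4
Converting to common denominator: 4
x = 13/4, y = 27/4
x - y = 13/4 - 27/4 = -7/2

-7/2


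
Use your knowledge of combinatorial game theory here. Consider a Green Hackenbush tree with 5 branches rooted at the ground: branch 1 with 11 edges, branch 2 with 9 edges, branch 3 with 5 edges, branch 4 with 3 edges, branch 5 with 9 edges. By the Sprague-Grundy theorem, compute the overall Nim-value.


The tree has 5 branches from the ground vertex.
In Green Hackenbush, the Nim-value of a simple path of length k is k.
Branch 1: length 11, Nim-value = 11
Branch 2: length 9, Nim-value = 9
Branch 3: length 5, Nim-value = 5
Branch 4: length 3, Nim-value = 3
Branch 5: length 9, Nim-value = 9
Total Nim-value = XOR of all branch values:
0 XOR 11 = 11
11 XOR 9 = 2
2 XOR 5 = 7
7 XOR 3 = 4
4 XOR 9 = 13
Nim-value of the tree = 13

13


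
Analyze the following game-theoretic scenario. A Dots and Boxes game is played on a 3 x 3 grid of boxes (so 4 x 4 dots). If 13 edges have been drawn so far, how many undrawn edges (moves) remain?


Grid: 3 x 3 boxes, i.e. 4 rows and 4 columns of dots.
Horizontal edges: (rows + 1) * cols = 4 * 3 = 12
Vertical edges: rows * (cols + 1) = 3 * 4 = 12
Total edges: 12 + 12 = 24
Edges drawn: 13
Remaining: 24 - 13 = 11

11


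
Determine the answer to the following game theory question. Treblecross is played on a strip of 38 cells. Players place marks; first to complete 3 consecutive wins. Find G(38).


Treblecross: place X on empty cells; 3-in-a-row wins.
Playing within two cells of an existing X lets the opponent win at once, so sensible play treats the cells i-2..i+2 around each X as dead. The player left with no safe cell loses, so this is a normal-play take-away game on strips of safe cells.
Placing X at cell i (0-indexed) of a strip of k safe cells leaves independent strips of sizes max(0, i-2) and max(0, k-i-3). Hence G(k) = mex{ G(max(0,i-2)) XOR G(max(0,k-i-3)) : 0 <= i < k }, with G(0) = 0.
G(1): splits (0,0):0^0=0 -> mex({0}) = 1
G(2): splits (0,0):0^0=0 -> mex({0}) = 1
G(3): splits (0,0):0^0=0 -> mex({0}) = 1
G(4): splits (0,1):0^1=1 (0,0):0^0=0 -> mex({0, 1}) = 2
G(5): splits (0,2):0^1=1 (0,1):0^1=1 (0,0):0^0=0 -> mex({0, 1}) = 2
G(6) = mex({1}) = 0
G(7) = mex({0, 1, 2}) = 3
G(8) = mex({0, 1, 2}) = 3
G(9) = mex({0, 2}) = 1
G(10) = mex({0, 2, 3}) = 1
G(11) = mex({0, 3}) = 1
G(12) = mex({1, 3}) = 0
G(13) = mex({0, 1, 2, 3}) = 4
G(14) = mex({0, 1, 2}) = 3
G(15) = mex({0, 1, 2}) = 3
G(16) = mex({0, 1, 2, 4}) = 3
G(17) = mex({0, 1, 3, 4}) = 2
G(18) = mex({0, 1, 3, 4}) = 2
G(19) = mex({0, 1, 3, 5}) = 2
G(20) = mex({0, 1, 2, 3, 5}) = 4
G(21) = mex({0, 1, 2, 3, 5}) = 4
G(22) = mex({1, 2, 6}) = 0
G(23) = mex({0, 1, 2, 3, 4, 6}) = 5
G(24) = mex({0, 1, 2, 3, 4}) = 5
G(25) = mex({0, 1, 3, 4, 7}) = 2
G(26) = mex({0, 1, 3, 4, 5, 7}) = 2
G(27) = mex({0, 1, 3, 5}) = 2
G(28) = mex({0, 1, 2, 5}) = 3
G(29) = mex({0, 1, 2, 4, 5, 6}) = 3
G(30) = mex({1, 2, 4, 6}) = 0
G(31) = mex({0, 1, 2, 3, 4, 6}) = 5
G(32) = mex({1, 2, 3, 4, 7}) = 0
G(33) = mex({0, 3, 7}) = 1
G(34) = mex({0, 2, 3, 5, 7}) = 1
G(35) = mex({0, 2, 3, 5, 6}) = 1
G(36) = mex({0, 1, 2, 5, 6}) = 3
G(37) = mex({0, 1, 2, 4, 5, 6}) = 3
G(38) = mex({0, 1, 2, 4}) = 3
Therefore G(38) = 3.

3


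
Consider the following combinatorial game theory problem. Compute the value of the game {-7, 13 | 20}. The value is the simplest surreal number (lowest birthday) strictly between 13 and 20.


Left options: {-7, 13}, max = 13
Right options: {20}, min = 20
All options are numbers and max(Left) < min(Right), so by the simplicity theorem the value is the simplest (earliest-born) number strictly between 13 and 20.
Integers 14 through 19 all lie strictly between 13 and 20.
Among integers, the simplest (lowest birthday = smallest |n|; 0 is born on day 0, +-n on day n) is 14.
No non-integer in the interval can be simpler: if x is a non-integer in the interval, then floor(x) or ceil(x) also lies in the interval (the interval contains an integer), and both are proper prefixes of x's sign expansion, i.e. born earlier. So the game value is 14.
Game value = 14

14


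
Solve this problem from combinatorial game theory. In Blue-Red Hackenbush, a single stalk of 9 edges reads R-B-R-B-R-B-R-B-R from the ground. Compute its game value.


Edges (from ground): R-B-R-B-R-B-R-B-R
By Berlekamp's sign-expansion rule, a Blue-Red Hackenbush stalk has the value of the surreal number whose sign sequence is the edge sequence with B -> + and R -> -.
Sign sequence: -+-+-+-+-
Trace the sign expansion in the surreal number tree, starting from 0:
Edge 1: R (sign -) -> bounds (-inf, 0), value = -1
Edge 2: B (sign +) -> bounds (-1, 0), value = -1/2
Edge 3: R (sign -) -> bounds (-1, -1/2), value = -3/4
Edge 4: B (sign +) -> bounds (-3/4, -1/2), value = -5/8
Edge 5: R (sign -) -> bounds (-3/4, -5/8), value = -11/16
Edge 6: B (sign +) -> bounds (-11/16, -5/8), value = -21/32
Edge 7: R (sign -) -> bounds (-11/16, -21/32), value = -43/64
Edge 8: B (sign +) -> bounds (-43/64, -21/32), value = -85/128
Edge 9: R (sign -) -> bounds (-43/64, -85/128), value = -171/256
Game value = -171/256

-171/256


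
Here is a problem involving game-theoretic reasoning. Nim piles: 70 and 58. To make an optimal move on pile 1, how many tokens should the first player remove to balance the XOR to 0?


Piles: 70 and 58
Current XOR: 70 XOR 58 = 124 (non-zero, so this is an N-position).
To make the XOR zero, we need to find a move that balances the piles.
For pile 1 (size 70): target = 70 XOR 124 = 58
We reduce pile 1 from 70 to 58.
Tokens removed: 70 - 58 = 12
Verification: 58 XOR 58 = 0

12


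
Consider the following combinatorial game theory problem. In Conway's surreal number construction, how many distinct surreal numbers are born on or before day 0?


Day 0: {|} = 0 is born. Count = 1.
Day n: the number of surreal numbers born by day n is 2^(n+1) - 1.
By day 0: 2^1 - 1 = 1
By day 0: 1 surreal numbers.

1


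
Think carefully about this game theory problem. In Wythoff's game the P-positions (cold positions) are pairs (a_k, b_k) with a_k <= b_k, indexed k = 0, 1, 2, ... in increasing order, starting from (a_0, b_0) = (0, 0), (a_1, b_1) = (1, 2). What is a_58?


By Wythoff's theorem, a_k = floor(k * phi) and b_k = floor(k * phi^2) = a_k + k, where phi = (1 + sqrt(5))/2 is the golden ratio.
phi = (1 + sqrt(5))/2 = 1.618034
k = 58
k * phi = 58 * 1.618034 = 93.845971
a_58 = floor(k * phi) = 93

93


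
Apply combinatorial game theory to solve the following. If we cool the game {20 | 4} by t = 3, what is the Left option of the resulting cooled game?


Original game: {20 | 4} (a switch {a | b} with a > b).
Cooling by t (for t below the temperature (a - b)/2 = 8) taxes each move by t: {a | b} cooled by t is {a - t | b + t}.
Cooling amount: t = 3
Cooled Left option: 20 - 3 = 17
Cooled Right option: 4 + 3 = 7
Cooled game: {17 | 7}
Left option = 17

17


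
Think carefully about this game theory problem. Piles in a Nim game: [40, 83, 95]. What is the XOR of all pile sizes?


We need the XOR (exclusive or) of all pile sizes.
After XOR-ing pile 1 (size 40): 0 XOR 40 = 40
After XOR-ing pile 2 (size 83): 40 XOR 83 = 123
After XOR-ing pile 3 (size 95): 123 XOR 95 = 36
The Nim-value of this position is 36.

36


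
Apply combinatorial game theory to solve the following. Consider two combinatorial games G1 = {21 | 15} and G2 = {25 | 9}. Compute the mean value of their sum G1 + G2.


G1 = {21 | 15}, G2 = {25 | 9}
Each is a switch {a | b} with numbers a > b; its mean value is (a + b)/2, and mean value is additive over game sums: m(G1 + G2) = m(G1) + m(G2).
Mean of G1 = (21 + (15))/2 = 36/2 = 18
Mean of G2 = (25 + (9))/2 = 34/2 = 17
Mean of G1 + G2 = 18 + 17 = 35

35


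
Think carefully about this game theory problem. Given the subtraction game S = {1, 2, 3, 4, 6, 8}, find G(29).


The subtraction set is S = {1, 2, 3, 4, 6, 8}.
G(k) = mex{ G(k - s) : s in S, s <= k }. We compute iteratively: G(0) = 0.
G(1) = mex({0}) = 1
G(2) = mex({0, 1}) = 2
G(3) = mex({0, 1, 2}) = 3
G(4) = mex({0, 1, 2, 3}) = 4
G(5) = mex({1, 2, 3, 4}) = 0
G(6) = mex({0, 2, 3, 4}) = 1
G(7) = mex({0, 1, 3, 4}) = 2
G(8) = mex({0, 1, 2, 4}) = 3
G(9) = mex({0, 1, 2, 3}) = 4
G(10) = mex({1, 2, 3, 4}) = 0
G(11) = mex({0, 2, 3, 4}) = 1
G(12) = mex({0, 1, 3, 4}) = 2
Observe that G(5)..G(12) = 0, 1, 2, 3, 4, 0, 1, 2 repeats G(0)..G(7) = 0, 1, 2, 3, 4, 0, 1, 2.
For k >= max(S) = 8, G(k) is determined by the previous 8 values G(k-8)..G(k-1); a window of 8 consecutive values has recurred shifted by 5, so by induction G(k + 5) = G(k) for all k >= 0: the sequence is periodic from the start with period 5.
One period: G(0..4) = 0, 1, 2, 3, 4.
29 mod 5 = 4, so G(29) = G(4) = 4.

4


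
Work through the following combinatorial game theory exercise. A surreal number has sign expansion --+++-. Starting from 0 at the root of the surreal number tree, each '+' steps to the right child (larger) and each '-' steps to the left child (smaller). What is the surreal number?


Sign expansion: --+++-
Rule: track bounds (lo, hi), initially (-inf, +inf). On '+', the current value becomes lo and we move to the simplest number in (value, hi): value + 1 if hi = +inf, otherwise the midpoint (value + hi)/2. On '-', the current value becomes hi and we move to value - 1 if lo = -inf, otherwise the midpoint (lo + value)/2.
Start at 0.
Step 1: sign = -, move left. Bounds: (-inf, 0). Value = -1
Step 2: sign = -, move left. Bounds: (-inf, -1). Value = -2
Step 3: sign = +, move right. Bounds: (-2, -1). Value = -3/2
Step 4: sign = +, move right. Bounds: (-3/2, -1). Value = -5/4
Step 5: sign = +, move right. Bounds: (-5/4, -1). Value = -9/8
Step 6: sign = -, move left. Bounds: (-5/4, -9/8). Value = -19/16
The surreal number with sign expansion --+++- is -19/16.

-19/16


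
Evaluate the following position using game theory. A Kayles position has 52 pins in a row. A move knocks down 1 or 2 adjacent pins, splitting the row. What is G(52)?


Kayles: a move removes 1 or 2 adjacent pins from a contiguous row.
Removing pins from a row of k leaves two independent rows (a, b) with a + b = k - 1 (one pin) or a + b = k - 2 (two pins); an end removal gives a = 0.
By Sprague-Grundy, G(k) = mex{ G(a) XOR G(b) } over all these splits. G(0) = 0.
G(1): splits (0,0):0^0=0 -> mex({0}) = 1
G(2): splits (0,1):0^1=1 (0,0):0^0=0 -> mex({0, 1}) = 2
G(3): splits (0,2):0^2=2 (1,1):1^1=0 (0,1):0^1=1 -> mex({0, 1, 2}) = 3
G(4): splits (0,3):0^3=3 (1,2):1^2=3 (0,2):0^2=2 (1,1):1^1=0 -> mex({0, 2, 3}) = 1
G(5): splits (0,4):0^1=1 (1,3):1^3=2 (2,2):2^2=0 (0,3):0^3=3 (1,2):1^2=3 -> mex({0, 1, 2, 3}) = 4
G(6) = mex({0, 1, 2, 4}) = 3
G(7) = mex({0, 1, 3, 4, 5}) = 2
G(8) = mex({0, 2, 3, 5, 6}) = 1
G(9) = mex({0, 1, 2, 3, 6, 7}) = 4
G(10) = mex({0, 1, 3, 4, 5, 7}) = 2
G(11) = mex({0, 1, 2, 3, 4, 5}) = 6
G(12) = mex({0, 1, 2, 3, 5, 6, 7}) = 4
G(13) = mex({0, 2, 3, 4, 6, 7}) = 1
G(14) = mex({0, 1, 4, 5, 6, 7}) = 2
G(15) = mex({0, 1, 2, 3, 4, 5, 6}) = 7
G(16) = mex({0, 2, 3, 5, 6, 7}) = 1
G(17) = mex({0, 1, 2, 3, 5, 6, 7}) = 4
G(18) = mex({0, 1, 2, 4, 5, 6}) = 3
G(19) = mex({0, 1, 3, 4, 5, 7}) = 2
G(20) = mex({0, 2, 3, 4, 5, 6, 7}) = 1
G(21) = mex({0, 1, 2, 3, 5, 6, 7}) = 4
G(22) = mex({0, 1, 2, 3, 4, 5, 7}) = 6
G(23) = mex({0, 1, 2, 3, 4, 5, 6}) = 7
G(24) = mex({0, 1, 2, 3, 5, 6, 7}) = 4
G(25) = mex({0, 2, 3, 4, 6, 7}) = 1
G(26) = mex({0, 1, 3, 4, 5, 6, 7}) = 2
G(27) = mex({0, 1, 2, 3, 4, 5, 6, 7}) = 8
G(28) = mex({0, 1, 2, 3, 4, 6, 7, 8}) = 5
G(29) = mex({0, 1, 2, 3, 5, 6, 7, 8, 9}) = 4
G(30) = mex({0, 1, 2, 3, 4, 5, 6, 9, 10}) = 7
G(31) = mex({0, 1, 3, 4, 5, 7, 10, 11}) = 2
G(32) = mex({0, 2, 3, 4, 5, 6, 7, 9, 11}) = 1
G(33) = mex({0, 1, 2, 3, 4, 5, 6, 7, 9, 12}) = 8
G(34) = mex({0, 1, 2, 3, 4, 5, 7, 8, 11, 12}) = 6
G(35) = mex({0, 1, 2, 3, 4, 5, 6, 8, 9, 10, 11}) = 7
G(36) = mex({0, 1, 2, 3, 5, 6, 7, 9, 10}) = 4
G(37) = mex({0, 2, 3, 4, 6, 7, 9, 10, 11, 12}) = 1
G(38) = mex({0, 1, 3, 4, 5, 6, 7, 9, 10, 11, 12}) = 2
G(39) = mex({0, 1, 2, 4, 5, 6, 7, 9, 10, 12, 14}) = 3
G(40) = mex({0, 2, 3, 4, 6, 7, 11, 12, 14}) = 1
G(41) = mex({0, 1, 2, 3, 5, 6, 7, 9, 10, 11, 12}) = 4
G(42) = mex({0, 1, 2, 3, 4, 5, 6, 9, 10}) = 7
G(43) = mex({0, 1, 3, 4, 5, 7, 9, 10, 12, 15}) = 2
G(44) = mex({0, 2, 3, 4, 5, 6, 7, 9, 10, 12, 15}) = 1
G(45) = mex({0, 1, 2, 3, 4, 5, 6, 7, 9, 10, 12, 14}) = 8
G(46) = mex({0, 1, 3, 4, 5, 7, 8, 11, 12, 14}) = 2
G(47) = mex({0, 1, 2, 3, 4, 5, 6, 8, 9, 10, 11, 12}) = 7
G(48) = mex({0, 1, 2, 3, 5, 6, 7, 9, 10}) = 4
G(49) = mex({0, 2, 3, 4, 6, 7, 9, 10, 11, 12, 15}) = 1
G(50) = mex({0, 1, 4, 5, 6, 7, 9, 11, 12, 14, 15}) = 2
G(51) = mex({0, 1, 2, 3, 4, 5, 6, 7, 9, 12, 14, 15}) = 8
G(52) = mex({0, 2, 3, 4, 5, 6, 7, 8, 11, 12, 15}) = 1
Therefore G(52) = 1.

1


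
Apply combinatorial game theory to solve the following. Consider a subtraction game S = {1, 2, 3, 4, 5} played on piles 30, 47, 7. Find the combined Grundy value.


Subtraction set: {1, 2, 3, 4, 5}
For this subtraction set, G(n) = n mod 6 (period = max + 1 = 6).
Pile 1 (size 30): G(30) = 30 mod 6 = 0
Pile 2 (size 47): G(47) = 47 mod 6 = 5
Pile 3 (size 7): G(7) = 7 mod 6 = 1
Total Grundy value = XOR of all: 0 XOR 5 XOR 1 = 4

4


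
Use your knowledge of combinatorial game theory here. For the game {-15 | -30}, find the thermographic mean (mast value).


Game = {-15 | -30}, a switch {a | b} with numbers a > b.
Its thermograph has left wall a - t and right wall b + t, which meet at t = (a - b)/2, where both equal (a + b)/2. So the mast (mean value) is at (a + b)/2.
Mean = (-15 + (-30))/2 = -45/2 = -45/2

-45/2


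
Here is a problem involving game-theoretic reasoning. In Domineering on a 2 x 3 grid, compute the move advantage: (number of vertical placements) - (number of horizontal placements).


Board is 2 x 3 (rows x cols).
Left (vertical) placements: (rows-1) * cols = 1 * 3 = 3
Right (horizontal) placements: rows * (cols-1) = 2 * 2 = 4
Advantage = Left - Right = 3 - 4 = -1

-1


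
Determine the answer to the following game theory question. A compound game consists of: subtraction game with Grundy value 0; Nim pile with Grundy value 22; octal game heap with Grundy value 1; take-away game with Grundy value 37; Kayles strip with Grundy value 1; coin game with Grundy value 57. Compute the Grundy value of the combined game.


By the Sprague-Grundy theorem, the Grundy value of a sum of games is the XOR of individual Grundy values.
subtraction game: Grundy value = 0. Running XOR: 0 XOR 0 = 0
Nim pile: Grundy value = 22. Running XOR: 0 XOR 22 = 22
octal game heap: Grundy value = 1. Running XOR: 22 XOR 1 = 23
take-away game: Grundy value = 37. Running XOR: 23 XOR 37 = 50
Kayles strip: Grundy value = 1. Running XOR: 50 XOR 1 = 51
coin game: Grundy value = 57. Running XOR: 51 XOR 57 = 10
The combined Grundy value is 10.

10


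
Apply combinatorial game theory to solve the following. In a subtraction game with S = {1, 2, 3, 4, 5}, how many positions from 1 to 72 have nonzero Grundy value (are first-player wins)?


Subtraction set S = {1, 2, 3, 4, 5}, so G(n) = n mod 6.
G(n) = 0 when n is a multiple of 6.
Multiples of 6 in [1, 72]: 12
N-positions (nonzero Grundy) = 72 - 12 = 60

60


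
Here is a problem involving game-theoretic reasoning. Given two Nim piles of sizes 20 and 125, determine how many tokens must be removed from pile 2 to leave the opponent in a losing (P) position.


Piles: 20 and 125
Current XOR: 20 XOR 125 = 105 (non-zero, so this is an N-position).
To make the XOR zero, we need to find a move that balances the piles.
For pile 2 (size 125): target = 125 XOR 105 = 20
We reduce pile 2 from 125 to 20.
Tokens removed: 125 - 20 = 105
Verification: 20 XOR 20 = 0

105


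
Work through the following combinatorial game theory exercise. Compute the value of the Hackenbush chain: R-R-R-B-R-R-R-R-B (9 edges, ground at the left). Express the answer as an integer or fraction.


Edges (from ground): R-R-R-B-R-R-R-R-B
By Berlekamp's sign-expansion rule, a Blue-Red Hackenbush stalk has the value of the surreal number whose sign sequence is the edge sequence with B -> + and R -> -.
Sign sequence: ---+----+
Trace the sign expansion in the surreal number tree, starting from 0:
Edge 1: R (sign -) -> bounds (-inf, 0), value = -1
Edge 2: R (sign -) -> bounds (-inf, -1), value = -2
Edge 3: R (sign -) -> bounds (-inf, -2), value = -3
Edge 4: B (sign +) -> bounds (-3, -2), value = -5/2
Edge 5: R (sign -) -> bounds (-3, -5/2), value = -11/4
Edge 6: R (sign -) -> bounds (-3, -11/4), value = -23/8
Edge 7: R (sign -) -> bounds (-3, -23/8), value = -47/16
Edge 8: R (sign -) -> bounds (-3, -47/16), value = -95/32
Edge 9: B (sign +) -> bounds (-95/32, -47/16), value = -189/64
Game value = -189/64

-189/64


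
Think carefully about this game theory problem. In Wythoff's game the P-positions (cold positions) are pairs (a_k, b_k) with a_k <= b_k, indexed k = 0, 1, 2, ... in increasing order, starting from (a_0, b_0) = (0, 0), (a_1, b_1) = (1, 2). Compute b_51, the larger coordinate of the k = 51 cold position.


By Wythoff's theorem, a_k = floor(k * phi) and b_k = floor(k * phi^2) = a_k + k, where phi = (1 + sqrt(5))/2 is the golden ratio.
phi = (1 + sqrt(5))/2 = 1.618034
phi^2 = phi + 1 = 2.618034
k = 51
k * phi^2 = 51 * 2.618034 = 133.519733
b_51 = floor(k * phi^2) = 133 (check: a_51 + k = 82 + 51 = 133)

133


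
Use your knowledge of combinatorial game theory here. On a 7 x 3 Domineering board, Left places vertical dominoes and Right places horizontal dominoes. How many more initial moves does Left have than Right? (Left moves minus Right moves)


Board is 7 x 3 (rows x cols).
Left (vertical) placements: (rows-1) * cols = 6 * 3 = 18
Right (horizontal) placements: rows * (cols-1) = 7 * 2 = 14
Advantage = Left - Right = 18 - 14 = 4

4


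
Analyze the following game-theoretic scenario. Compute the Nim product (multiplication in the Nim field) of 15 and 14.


Nim multiplication is bilinear over XOR: (u XOR v) * w = (u*w) XOR (v*w).
So we split each operand into its bit components and XOR the pairwise Nim products.
15 = 1 + 2 + 4 + 8 (as XOR of powers of 2).
14 = 2 + 4 + 8 (as XOR of powers of 2).
Using the standard Nim-product table on single bits:
  2*2 = 3,   2*4 = 8,   2*8 = 12,
  4*4 = 6,   4*8 = 11,  8*8 = 13,
and  1*x = x (identity), k*l = l*k (commutative).
Pairwise Nim products:
  1 * 2 = 2
  1 * 4 = 4
  1 * 8 = 8
  2 * 2 = 3
  2 * 4 = 8
  2 * 8 = 12
  4 * 2 = 8
  4 * 4 = 6
  4 * 8 = 11
  8 * 2 = 12
  8 * 4 = 11
  8 * 8 = 13
XOR them: 2 XOR 4 XOR 8 XOR 3 XOR 8 XOR 12 XOR 8 XOR 6 XOR 11 XOR 12 XOR 11 XOR 13 = 6.
Result: 15 * 14 = 6 (in Nim).

6


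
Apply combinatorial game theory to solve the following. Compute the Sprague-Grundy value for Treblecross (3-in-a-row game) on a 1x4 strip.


Treblecross: place X on empty cells; 3-in-a-row wins.
Playing within two cells of an existing X lets the opponent win at once, so sensible play treats the cells i-2..i+2 around each X as dead. The player left with no safe cell loses, so this is a normal-play take-away game on strips of safe cells.
Placing X at cell i (0-indexed) of a strip of k safe cells leaves independent strips of sizes max(0, i-2) and max(0, k-i-3). Hence G(k) = mex{ G(max(0,i-2)) XOR G(max(0,k-i-3)) : 0 <= i < k }, with G(0) = 0.
G(1): splits (0,0):0^0=0 -> mex({0}) = 1
G(2): splits (0,0):0^0=0 -> mex({0}) = 1
G(3): splits (0,0):0^0=0 -> mex({0}) = 1
G(4): splits (0,1):0^1=1 (0,0):0^0=0 -> mex({0, 1}) = 2
Therefore G(4) = 2.

2


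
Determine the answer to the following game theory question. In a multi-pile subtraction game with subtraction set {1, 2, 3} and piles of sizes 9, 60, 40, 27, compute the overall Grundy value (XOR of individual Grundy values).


Subtraction set: {1, 2, 3}
For this subtraction set, G(n) = n mod 4 (period = max + 1 = 4).
Pile 1 (size 9): G(9) = 9 mod 4 = 1
Pile 2 (size 60): G(60) = 60 mod 4 = 0
Pile 3 (size 40): G(40) = 40 mod 4 = 0
Pile 4 (size 27): G(27) = 27 mod 4 = 3
Total Grundy value = XOR of all: 1 XOR 0 XOR 0 XOR 3 = 2

2


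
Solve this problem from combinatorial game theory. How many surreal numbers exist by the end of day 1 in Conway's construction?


Day 0: {|} = 0 is born. Count = 1.
Day n: the number of surreal numbers born by day n is 2^(n+1) - 1.
By day 0: 2^1 - 1 = 1
By day 1: 2^2 - 1 = 3
By day 1: 3 surreal numbers.

3


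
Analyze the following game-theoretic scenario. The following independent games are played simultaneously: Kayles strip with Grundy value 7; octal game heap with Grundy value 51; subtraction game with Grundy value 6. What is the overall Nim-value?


By the Sprague-Grundy theorem, the Grundy value of a sum of games is the XOR of individual Grundy values.
Kayles strip: Grundy value = 7. Running XOR: 0 XOR 7 = 7
octal game heap: Grundy value = 51. Running XOR: 7 XOR 51 = 52
subtraction game: Grundy value = 6. Running XOR: 52 XOR 6 = 50
The combined Grundy value is 50.

50


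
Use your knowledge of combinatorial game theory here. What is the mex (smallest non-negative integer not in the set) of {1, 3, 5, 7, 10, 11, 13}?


Set = {1, 3, 5, 7, 10, 11, 13}
0 is NOT in the set. This is the mex.
mex = 0

0


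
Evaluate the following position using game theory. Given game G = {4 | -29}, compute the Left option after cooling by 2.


Original game: {4 | -29} (a switch {a | b} with a > b).
Cooling by t (for t below the temperature (a - b)/2 = 33/2) taxes each move by t: {a | b} cooled by t is {a - t | b + t}.
Cooling amount: t = 2
Cooled Left option: 4 - 2 = 2
Cooled Right option: -29 + 2 = -27
Cooled game: {2 | -27}
Left option = 2

2


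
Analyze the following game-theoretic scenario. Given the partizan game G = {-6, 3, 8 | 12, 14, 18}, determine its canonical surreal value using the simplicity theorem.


Left options: {-6, 3, 8}, max = 8
Right options: {12, 14, 18}, min = 12
All options are numbers and max(Left) < min(Right), so by the simplicity theorem the value is the simplest (earliest-born) number strictly between 8 and 12.
Integers 9 through 11 all lie strictly between 8 and 12.
Among integers, the simplest (lowest birthday = smallest |n|; 0 is born on day 0, +-n on day n) is 9.
No non-integer in the interval can be simpler: if x is a non-integer in the interval, then floor(x) or ceil(x) also lies in the interval (the interval contains an integer), and both are proper prefixes of x's sign expansion, i.e. born earlier. So the game value is 9.
Game value = 9

9


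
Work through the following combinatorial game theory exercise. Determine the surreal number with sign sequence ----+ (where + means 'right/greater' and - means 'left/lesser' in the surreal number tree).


Sign expansion: ----+
Rule: track bounds (lo, hi), initially (-inf, +inf). On '+', the current value becomes lo and we move to the simplest number in (value, hi): value + 1 if hi = +inf, otherwise the midpoint (value + hi)/2. On '-', the current value becomes hi and we move to value - 1 if lo = -inf, otherwise the midpoint (lo + value)/2.
Start at 0.
Step 1: sign = -, move left. Bounds: (-inf, 0). Value = -1
Step 2: sign = -, move left. Bounds: (-inf, -1). Value = -2
Step 3: sign = -, move left. Bounds: (-inf, -2). Value = -3
Step 4: sign = -, move left. Bounds: (-inf, -3). Value = -4
Step 5: sign = +, move right. Bounds: (-4, -3). Value = -7/2
The surreal number with sign expansion ----+ is -7/2.

-7/2


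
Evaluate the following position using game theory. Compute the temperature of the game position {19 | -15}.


The game is {19 | -15}, a switch {a | b} with numbers a > b.
Cooling {a | b} by t gives {a - t | b + t}, which stops being hot when a - t = b + t, i.e. at t = (a - b)/2. So the temperature of a switch is (a - b)/2.
Temperature = (Left option - Right option) / 2
= (19 - (-15)) / 2
= 34 / 2
= 17

17


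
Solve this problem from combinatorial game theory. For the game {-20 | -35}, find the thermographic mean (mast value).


Game = {-20 | -35}, a switch {a | b} with numbers a > b.
Its thermograph has left wall a - t and right wall b + t, which meet at t = (a - b)/2, where both equal (a + b)/2. So the mast (mean value) is at (a + b)/2.
Mean = (-20 + (-35))/2 = -55/2 = -55/2

-55/2


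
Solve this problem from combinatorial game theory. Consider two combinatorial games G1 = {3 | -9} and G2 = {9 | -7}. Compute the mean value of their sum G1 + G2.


G1 = {3 | -9}, G2 = {9 | -7}
Each is a switch {a | b} with numbers a > b; its mean value is (a + b)/2, and mean value is additive over game sums: m(G1 + G2) = m(G1) + m(G2).
Mean of G1 = (3 + (-9))/2 = -6/2 = -3
Mean of G2 = (9 + (-7))/2 = 2/2 = 1
Mean of G1 + G2 = -3 + 1 = -2

-2


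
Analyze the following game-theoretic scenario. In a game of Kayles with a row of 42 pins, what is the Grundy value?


Kayles: a move removes 1 or 2 adjacent pins from a contiguous row.
Removing pins from a row of k leaves two independent rows (a, b) with a + b = k - 1 (one pin) or a + b = k - 2 (two pins); an end removal gives a = 0.
By Sprague-Grundy, G(k) = mex{ G(a) XOR G(b) } over all these splits. G(0) = 0.
G(1): splits (0,0):0^0=0 -> mex({0}) = 1
G(2): splits (0,1):0^1=1 (0,0):0^0=0 -> mex({0, 1}) = 2
G(3): splits (0,2):0^2=2 (1,1):1^1=0 (0,1):0^1=1 -> mex({0, 1, 2}) = 3
G(4): splits (0,3):0^3=3 (1,2):1^2=3 (0,2):0^2=2 (1,1):1^1=0 -> mex({0, 2, 3}) = 1
G(5): splits (0,4):0^1=1 (1,3):1^3=2 (2,2):2^2=0 (0,3):0^3=3 (1,2):1^2=3 -> mex({0, 1, 2, 3}) = 4
G(6) = mex({0, 1, 2, 4}) = 3
G(7) = mex({0, 1, 3, 4, 5}) = 2
G(8) = mex({0, 2, 3, 5, 6}) = 1
G(9) = mex({0, 1, 2, 3, 6, 7}) = 4
G(10) = mex({0, 1, 3, 4, 5, 7}) = 2
G(11) = mex({0, 1, 2, 3, 4, 5}) = 6
G(12) = mex({0, 1, 2, 3, 5, 6, 7}) = 4
G(13) = mex({0, 2, 3, 4, 6, 7}) = 1
G(14) = mex({0, 1, 4, 5, 6, 7}) = 2
G(15) = mex({0, 1, 2, 3, 4, 5, 6}) = 7
G(16) = mex({0, 2, 3, 5, 6, 7}) = 1
G(17) = mex({0, 1, 2, 3, 5, 6, 7}) = 4
G(18) = mex({0, 1, 2, 4, 5, 6}) = 3
G(19) = mex({0, 1, 3, 4, 5, 7}) = 2
G(20) = mex({0, 2, 3, 4, 5, 6, 7}) = 1
G(21) = mex({0, 1, 2, 3, 5, 6, 7}) = 4
G(22) = mex({0, 1, 2, 3, 4, 5, 7}) = 6
G(23) = mex({0, 1, 2, 3, 4, 5, 6}) = 7
G(24) = mex({0, 1, 2, 3, 5, 6, 7}) = 4
G(25) = mex({0, 2, 3, 4, 6, 7}) = 1
G(26) = mex({0, 1, 3, 4, 5, 6, 7}) = 2
G(27) = mex({0, 1, 2, 3, 4, 5, 6, 7}) = 8
G(28) = mex({0, 1, 2, 3, 4, 6, 7, 8}) = 5
G(29) = mex({0, 1, 2, 3, 5, 6, 7, 8, 9}) = 4
G(30) = mex({0, 1, 2, 3, 4, 5, 6, 9, 10}) = 7
G(31) = mex({0, 1, 3, 4, 5, 7, 10, 11}) = 2
G(32) = mex({0, 2, 3, 4, 5, 6, 7, 9, 11}) = 1
G(33) = mex({0, 1, 2, 3, 4, 5, 6, 7, 9, 12}) = 8
G(34) = mex({0, 1, 2, 3, 4, 5, 7, 8, 11, 12}) = 6
G(35) = mex({0, 1, 2, 3, 4, 5, 6, 8, 9, 10, 11}) = 7
G(36) = mex({0, 1, 2, 3, 5, 6, 7, 9, 10}) = 4
G(37) = mex({0, 2, 3, 4, 6, 7, 9, 10, 11, 12}) = 1
G(38) = mex({0, 1, 3, 4, 5, 6, 7, 9, 10, 11, 12}) = 2
G(39) = mex({0, 1, 2, 4, 5, 6, 7, 9, 10, 12, 14}) = 3
G(40) = mex({0, 2, 3, 4, 6, 7, 11, 12, 14}) = 1
G(41) = mex({0, 1, 2, 3, 5, 6, 7, 9, 10, 11, 12}) = 4
G(42) = mex({0, 1, 2, 3, 4, 5, 6, 9, 10}) = 7
Therefore G(42) = 7.

7


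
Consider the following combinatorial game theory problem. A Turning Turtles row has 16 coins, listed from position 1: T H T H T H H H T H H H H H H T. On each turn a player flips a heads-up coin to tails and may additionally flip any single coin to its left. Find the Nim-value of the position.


Coins: T H T H T H H H T H H H H H H T
Key fact: a single head at position k behaves exactly like a Nim heap of size k (turning it to T and optionally flipping a coin at j < k corresponds to moving the heap from k to j, or to 0), and heads combine as a disjunctive sum (two heads at the same place would cancel, matching j XOR j = 0). So the Nim-value is the XOR of the 1-indexed positions of the heads.
Face-up positions (1-indexed): [2, 4, 6, 7, 8, 10, 11, 12, 13, 14, 15]
XOR 0 with 2: 0 XOR 2 = 2
XOR 2 with 4: 2 XOR 4 = 6
XOR 6 with 6: 6 XOR 6 = 0
XOR 0 with 7: 0 XOR 7 = 7
XOR 7 with 8: 7 XOR 8 = 15
XOR 15 with 10: 15 XOR 10 = 5
XOR 5 with 11: 5 XOR 11 = 14
XOR 14 with 12: 14 XOR 12 = 2
XOR 2 with 13: 2 XOR 13 = 15
XOR 15 with 14: 15 XOR 14 = 1
XOR 1 with 15: 1 XOR 15 = 14
Nim-value = 14

14


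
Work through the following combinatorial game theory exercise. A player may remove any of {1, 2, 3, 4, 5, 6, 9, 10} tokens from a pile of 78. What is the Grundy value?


The subtraction set is S = {1, 2, 3, 4, 5, 6, 9, 10}.
G(k) = mex{ G(k - s) : s in S, s <= k }. We compute iteratively: G(0) = 0.
G(1) = mex({0}) = 1
G(2) = mex({0, 1}) = 2
G(3) = mex({0, 1, 2}) = 3
G(4) = mex({0, 1, 2, 3}) = 4
G(5) = mex({0, 1, 2, 3, 4}) = 5
G(6) = mex({0, 1, 2, 3, 4, 5}) = 6
G(7) = mex({1, 2, 3, 4, 5, 6}) = 0
G(8) = mex({0, 2, 3, 4, 5, 6}) = 1
G(9) = mex({0, 1, 3, 4, 5, 6}) = 2
G(10) = mex({0, 1, 2, 4, 5, 6}) = 3
G(11) = mex({0, 1, 2, 3, 5, 6}) = 4
G(12) = mex({0, 1, 2, 3, 4, 6}) = 5
G(13) = mex({0, 1, 2, 3, 4, 5}) = 6
G(14) = mex({1, 2, 3, 4, 5, 6}) = 0
G(15) = mex({0, 2, 3, 4, 5, 6}) = 1
G(16) = mex({0, 1, 3, 4, 5, 6}) = 2
Observe that G(7)..G(16) = 0, 1, 2, 3, 4, 5, 6, 0, 1, 2 repeats G(0)..G(9) = 0, 1, 2, 3, 4, 5, 6, 0, 1, 2.
For k >= max(S) = 10, G(k) is determined by the previous 10 values G(k-10)..G(k-1); a window of 10 consecutive values has recurred shifted by 7, so by induction G(k + 7) = G(k) for all k >= 0: the sequence is periodic from the start with period 7.
One period: G(0..6) = 0, 1, 2, 3, 4, 5, 6.
78 mod 7 = 1, so G(78) = G(1) = 1.

1


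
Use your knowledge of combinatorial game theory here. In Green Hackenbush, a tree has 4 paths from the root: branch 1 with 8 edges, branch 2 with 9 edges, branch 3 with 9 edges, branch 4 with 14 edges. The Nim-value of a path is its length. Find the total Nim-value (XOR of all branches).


The tree has 4 branches from the ground vertex.
In Green Hackenbush, the Nim-value of a simple path of length k is k.
Branch 1: length 8, Nim-value = 8
Branch 2: length 9, Nim-value = 9
Branch 3: length 9, Nim-value = 9
Branch 4: length 14, Nim-value = 14
Total Nim-value = XOR of all branch values:
0 XOR 8 = 8
8 XOR 9 = 1
1 XOR 9 = 8
8 XOR 14 = 6
Nim-value of the tree = 6

6


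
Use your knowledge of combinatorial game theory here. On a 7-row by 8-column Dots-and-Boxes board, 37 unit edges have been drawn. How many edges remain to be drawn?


Grid: 7 x 8 boxes, i.e. 8 rows and 9 columns of dots.
Horizontal edges: (rows + 1) * cols = 8 * 8 = 64
Vertical edges: rows * (cols + 1) = 7 * 9 = 63
Total edges: 64 + 63 = 127
Edges drawn: 37
Remaining: 127 - 37 = 90

90


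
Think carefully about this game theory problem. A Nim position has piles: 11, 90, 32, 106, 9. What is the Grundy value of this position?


We need the XOR (exclusive or) of all pile sizes.
After XOR-ing pile 1 (size 11): 0 XOR 11 = 11
After XOR-ing pile 2 (size 90): 11 XOR 90 = 81
After XOR-ing pile 3 (size 32): 81 XOR 32 = 113
After XOR-ing pile 4 (size 106): 113 XOR 106 = 27
After XOR-ing pile 5 (size 9): 27 XOR 9 = 18
The Nim-value of this position is 18.

18


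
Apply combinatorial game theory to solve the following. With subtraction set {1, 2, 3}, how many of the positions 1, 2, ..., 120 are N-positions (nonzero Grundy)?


Subtraction set S = {1, 2, 3}, so G(n) = n mod 4.
G(n) = 0 when n is a multiple of 4.
Multiples of 4 in [1, 120]: 30
N-positions (nonzero Grundy) = 120 - 30 = 90

90


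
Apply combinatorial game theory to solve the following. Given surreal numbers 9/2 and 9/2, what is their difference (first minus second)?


x = 9/2, y = 9/2
Converting to common denominator: 2
x = 9/2, y = 9/2
x - y = 9/2 - 9/2 = 0

0


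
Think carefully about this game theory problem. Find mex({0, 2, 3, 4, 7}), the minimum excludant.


Set = {0, 2, 3, 4, 7}
0 is in the set.
1 is NOT in the set. This is the mex.
mex = 1

1


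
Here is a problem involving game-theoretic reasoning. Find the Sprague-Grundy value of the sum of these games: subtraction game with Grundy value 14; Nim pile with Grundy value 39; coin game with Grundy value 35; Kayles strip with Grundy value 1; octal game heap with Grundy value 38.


By the Sprague-Grundy theorem, the Grundy value of a sum of games is the XOR of individual Grundy values.
subtraction game: Grundy value = 14. Running XOR: 0 XOR 14 = 14
Nim pile: Grundy value = 39. Running XOR: 14 XOR 39 = 41
coin game: Grundy value = 35. Running XOR: 41 XOR 35 = 10
Kayles strip: Grundy value = 1. Running XOR: 10 XOR 1 = 11
octal game heap: Grundy value = 38. Running XOR: 11 XOR 38 = 45
The combined Grundy value is 45.

45


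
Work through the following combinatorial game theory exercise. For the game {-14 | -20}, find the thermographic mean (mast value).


Game = {-14 | -20}, a switch {a | b} with numbers a > b.
Its thermograph has left wall a - t and right wall b + t, which meet at t = (a - b)/2, where both equal (a + b)/2. So the mast (mean value) is at (a + b)/2.
Mean = (-14 + (-20))/2 = -34/2 = -17

-17


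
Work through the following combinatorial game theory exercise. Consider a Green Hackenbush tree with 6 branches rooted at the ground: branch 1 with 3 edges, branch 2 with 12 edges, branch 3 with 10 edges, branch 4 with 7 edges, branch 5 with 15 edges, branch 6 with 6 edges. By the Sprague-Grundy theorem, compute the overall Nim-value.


The tree has 6 branches from the ground vertex.
In Green Hackenbush, the Nim-value of a simple path of length k is k.
Branch 1: length 3, Nim-value = 3
Branch 2: length 12, Nim-value = 12
Branch 3: length 10, Nim-value = 10
Branch 4: length 7, Nim-value = 7
Branch 5: length 15, Nim-value = 15
Branch 6: length 6, Nim-value = 6
Total Nim-value = XOR of all branch values:
0 XOR 3 = 3
3 XOR 12 = 15
15 XOR 10 = 5
5 XOR 7 = 2
2 XOR 15 = 13
13 XOR 6 = 11
Nim-value of the tree = 11

11


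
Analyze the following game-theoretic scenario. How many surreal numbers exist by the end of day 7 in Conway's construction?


Day 0: {|} = 0 is born. Count = 1.
Day n: the number of surreal numbers born by day n is 2^(n+1) - 1.
By day 0: 2^1 - 1 = 1
By day 1: 2^2 - 1 = 3
By day 2: 2^3 - 1 = 7
By day 3: 2^4 - 1 = 15
By day 4: 2^5 - 1 = 31
By day 5: 2^6 - 1 = 63
By day 6: 2^7 - 1 = 127
By day 7: 2^8 - 1 = 255
By day 7: 255 surreal numbers.

255


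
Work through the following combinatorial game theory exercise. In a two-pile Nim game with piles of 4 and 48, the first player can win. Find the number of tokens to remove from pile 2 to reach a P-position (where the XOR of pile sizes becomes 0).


Piles: 4 and 48
Current XOR: 4 XOR 48 = 52 (non-zero, so this is an N-position).
To make the XOR zero, we need to find a move that balances the piles.
For pile 2 (size 48): target = 48 XOR 52 = 4
We reduce pile 2 from 48 to 4.
Tokens removed: 48 - 4 = 44
Verification: 4 XOR 4 = 0

44


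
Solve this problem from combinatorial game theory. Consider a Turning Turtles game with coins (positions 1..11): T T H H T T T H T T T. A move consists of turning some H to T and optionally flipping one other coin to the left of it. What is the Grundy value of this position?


Coins: T T H H T T T H T T T
Key fact: a single head at position k behaves exactly like a Nim heap of size k (turning it to T and optionally flipping a coin at j < k corresponds to moving the heap from k to j, or to 0), and heads combine as a disjunctive sum (two heads at the same place would cancel, matching j XOR j = 0). So the Nim-value is the XOR of the 1-indexed positions of the heads.
Face-up positions (1-indexed): [3, 4, 8]
XOR 0 with 3: 0 XOR 3 = 3
XOR 3 with 4: 3 XOR 4 = 7
XOR 7 with 8: 7 XOR 8 = 15
Nim-value = 15

15


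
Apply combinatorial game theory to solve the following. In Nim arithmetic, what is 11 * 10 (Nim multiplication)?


Nim multiplication is bilinear over XOR: (u XOR v) * w = (u*w) XOR (v*w).
So we split each operand into its bit components and XOR the pairwise Nim products.
11 = 1 + 2 + 8 (as XOR of powers of 2).
10 = 2 + 8 (as XOR of powers of 2).
Using the standard Nim-product table on single bits:
  2*2 = 3,   2*4 = 8,   2*8 = 12,
  4*4 = 6,   4*8 = 11,  8*8 = 13,
and  1*x = x (identity), k*l = l*k (commutative).
Pairwise Nim products:
  1 * 2 = 2
  1 * 8 = 8
  2 * 2 = 3
  2 * 8 = 12
  8 * 2 = 12
  8 * 8 = 13
XOR them: 2 XOR 8 XOR 3 XOR 12 XOR 12 XOR 13 = 4.
Result: 11 * 10 = 4 (in Nim).

4


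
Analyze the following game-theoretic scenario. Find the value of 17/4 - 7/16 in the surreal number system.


x = 17/4, y = 7/16
Converting to common denominator: 16
x = 68/16, y = 7/16
x - y = 17/4 - 7/16 = 61/16

61/16


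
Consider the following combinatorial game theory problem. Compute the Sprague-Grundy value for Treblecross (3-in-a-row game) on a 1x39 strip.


Treblecross: place X on empty cells; 3-in-a-row wins.
Playing within two cells of an existing X lets the opponent win at once, so sensible play treats the cells i-2..i+2 around each X as dead. The player left with no safe cell loses, so this is a normal-play take-away game on strips of safe cells.
Placing X at cell i (0-indexed) of a strip of k safe cells leaves independent strips of sizes max(0, i-2) and max(0, k-i-3). Hence G(k) = mex{ G(max(0,i-2)) XOR G(max(0,k-i-3)) : 0 <= i < k }, with G(0) = 0.
G(1): splits (0,0):0^0=0 -> mex({0}) = 1
G(2): splits (0,0):0^0=0 -> mex({0}) = 1
G(3): splits (0,0):0^0=0 -> mex({0}) = 1
G(4): splits (0,1):0^1=1 (0,0):0^0=0 -> mex({0, 1}) = 2
G(5): splits (0,2):0^1=1 (0,1):0^1=1 (0,0):0^0=0 -> mex({0, 1}) = 2
G(6) = mex({1}) = 0
G(7) = mex({0, 1, 2}) = 3
G(8) = mex({0, 1, 2}) = 3
G(9) = mex({0, 2}) = 1
G(10) = mex({0, 2, 3}) = 1
G(11) = mex({0, 3}) = 1
G(12) = mex({1, 3}) = 0
G(13) = mex({0, 1, 2, 3}) = 4
G(14) = mex({0, 1, 2}) = 3
G(15) = mex({0, 1, 2}) = 3
G(16) = mex({0, 1, 2, 4}) = 3
G(17) = mex({0, 1, 3, 4}) = 2
G(18) = mex({0, 1, 3, 4}) = 2
G(19) = mex({0, 1, 3, 5}) = 2
G(20) = mex({0, 1, 2, 3, 5}) = 4
G(21) = mex({0, 1, 2, 3, 5}) = 4
G(22) = mex({1, 2, 6}) = 0
G(23) = mex({0, 1, 2, 3, 4, 6}) = 5
G(24) = mex({0, 1, 2, 3, 4}) = 5
G(25) = mex({0, 1, 3, 4, 7}) = 2
G(26) = mex({0, 1, 3, 4, 5, 7}) = 2
G(27) = mex({0, 1, 3, 5}) = 2
G(28) = mex({0, 1, 2, 5}) = 3
G(29) = mex({0, 1, 2, 4, 5, 6}) = 3
G(30) = mex({1, 2, 4, 6}) = 0
G(31) = mex({0, 1, 2, 3, 4, 6}) = 5
G(32) = mex({1, 2, 3, 4, 7}) = 0
G(33) = mex({0, 3, 7}) = 1
G(34) = mex({0, 2, 3, 5, 7}) = 1
G(35) = mex({0, 2, 3, 5, 6}) = 1
G(36) = mex({0, 1, 2, 5, 6}) = 3
G(37) = mex({0, 1, 2, 4, 5, 6}) = 3
G(38) = mex({0, 1, 2, 4}) = 3
G(39) = mex({0, 1, 2, 3, 4, 7}) = 5
Therefore G(39) = 5.

5


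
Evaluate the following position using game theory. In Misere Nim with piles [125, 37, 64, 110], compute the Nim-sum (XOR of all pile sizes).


We need the XOR (exclusive or) of all pile sizes.
After XOR-ing pile 1 (size 125): 0 XOR 125 = 125
After XOR-ing pile 2 (size 37): 125 XOR 37 = 88
After XOR-ing pile 3 (size 64): 88 XOR 64 = 24
After XOR-ing pile 4 (size 110): 24 XOR 110 = 118
The Nim-value of this position is 118.

118


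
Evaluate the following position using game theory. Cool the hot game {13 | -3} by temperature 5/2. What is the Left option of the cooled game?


Original game: {13 | -3} (a switch {a | b} with a > b).
Cooling by t (for t below the temperature (a - b)/2 = 8) taxes each move by t: {a | b} cooled by t is {a - t | b + t}.
Cooling amount: t = 5/2
Cooled Left option: 13 - 5/2 = 21/2
Cooled Right option: -3 + 5/2 = -1/2
Cooled game: {21/2 | -1/2}
Left option = 21/2

21/2


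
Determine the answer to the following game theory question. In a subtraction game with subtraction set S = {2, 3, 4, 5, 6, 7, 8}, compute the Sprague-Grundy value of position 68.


The subtraction set is S = {2, 3, 4, 5, 6, 7, 8}.
G(k) = mex{ G(k - s) : s in S, s <= k }. We compute iteratively: G(0) = 0.
G(1) = mex({}) = 0
G(2) = mex({0}) = 1
G(3) = mex({0}) = 1
G(4) = mex({0, 1}) = 2
G(5) = mex({0, 1}) = 2
G(6) = mex({0, 1, 2}) = 3
G(7) = mex({0, 1, 2}) = 3
G(8) = mex({0, 1, 2, 3}) = 4
G(9) = mex({0, 1, 2, 3}) = 4
G(10) = mex({1, 2, 3, 4}) = 0
G(11) = mex({1, 2, 3, 4}) = 0
G(12) = mex({0, 2, 3, 4}) = 1
G(13) = mex({0, 2, 3, 4}) = 1
G(14) = mex({0, 1, 3, 4}) = 2
G(15) = mex({0, 1, 3, 4}) = 2
G(16) = mex({0, 1, 2, 4}) = 3
G(17) = mex({0, 1, 2, 4}) = 3
Observe that G(10)..G(17) = 0, 0, 1, 1, 2, 2, 3, 3 repeats G(0)..G(7) = 0, 0, 1, 1, 2, 2, 3, 3.
For k >= max(S) = 8, G(k) is determined by the previous 8 values G(k-8)..G(k-1); a window of 8 consecutive values has recurred shifted by 10, so by induction G(k + 10) = G(k) for all k >= 0: the sequence is periodic from the start with period 10.
One period: G(0..9) = 0, 0, 1, 1, 2, 2, 3, 3, 4, 4.
68 mod 10 = 8, so G(68) = G(8) = 4.

4
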